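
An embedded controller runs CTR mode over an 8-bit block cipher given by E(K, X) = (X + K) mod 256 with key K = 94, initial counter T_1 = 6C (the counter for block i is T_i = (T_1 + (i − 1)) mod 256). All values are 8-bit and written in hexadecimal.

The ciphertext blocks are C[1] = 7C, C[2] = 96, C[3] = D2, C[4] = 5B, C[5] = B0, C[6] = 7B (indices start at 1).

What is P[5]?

P[5] = B4

CTR decryption: S_i = E(K, T_i) where T_i is the counter for block i; P_i = C_i ⊕ S_i.
P[5]: T = 70, S = E(K, T) = 04; B0 ⊕ 04 = B4.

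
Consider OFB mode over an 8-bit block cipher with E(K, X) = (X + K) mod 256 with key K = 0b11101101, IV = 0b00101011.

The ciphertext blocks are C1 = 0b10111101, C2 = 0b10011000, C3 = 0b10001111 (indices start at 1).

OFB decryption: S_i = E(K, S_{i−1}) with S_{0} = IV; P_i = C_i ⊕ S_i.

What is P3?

P3 = 0b01111101

P1: S = E(K, 0b00101011) = 0b00011000; 0b10111101 ⊕ 0b00011000 = 0b10100101.
P2: S = E(K, 0b00011000) = 0b00000101; 0b10011000 ⊕ 0b00000101 = 0b10011101.
P3: S = E(K, 0b00000101) = 0b11110010; 0b10001111 ⊕ 0b11110010 = 0b01111101.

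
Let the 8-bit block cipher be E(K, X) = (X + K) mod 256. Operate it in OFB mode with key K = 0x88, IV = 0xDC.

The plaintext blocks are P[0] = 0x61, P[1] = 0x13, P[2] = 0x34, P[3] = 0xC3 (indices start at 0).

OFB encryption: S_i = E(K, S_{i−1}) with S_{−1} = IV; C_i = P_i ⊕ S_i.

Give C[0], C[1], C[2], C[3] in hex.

C[0] = 0x05, C[1] = 0xFF, C[2] = 0x40, C[3] = 0x3F

C[0]: S = E(K, 0xDC) = 0x64; 0x61 ⊕ 0x64 = 0x05.
C[1]: S = E(K, 0x64) = 0xEC; 0x13 ⊕ 0xEC = 0xFF.
C[2]: S = E(K, 0xEC) = 0x74; 0x34 ⊕ 0x74 = 0x40.
C[3]: S = E(K, 0x74) = 0xFC; 0xC3 ⊕ 0xFC = 0x3F.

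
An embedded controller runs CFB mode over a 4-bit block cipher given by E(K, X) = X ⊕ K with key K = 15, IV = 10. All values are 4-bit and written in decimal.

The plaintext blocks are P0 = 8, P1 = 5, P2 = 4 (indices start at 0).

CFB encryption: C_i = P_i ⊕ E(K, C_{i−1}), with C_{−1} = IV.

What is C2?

C2 = 12

C0: E(K, 10) = 5; 8 ⊕ 5 = 13.
C1: E(K, 13) = 2; 5 ⊕ 2 = 7.
C2: E(K, 7) = 8; 4 ⊕ 8 = 12.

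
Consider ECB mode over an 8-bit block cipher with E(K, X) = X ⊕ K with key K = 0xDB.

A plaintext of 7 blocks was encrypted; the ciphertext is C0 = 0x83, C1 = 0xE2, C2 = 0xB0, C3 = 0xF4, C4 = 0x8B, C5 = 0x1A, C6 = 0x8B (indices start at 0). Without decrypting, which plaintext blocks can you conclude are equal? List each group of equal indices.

ECB encrypts each block independently with the same key, so equal ciphertext blocks imply equal plaintext blocks.
C4 = C6 = 0x8B, so P4 = P6.

P4 = P6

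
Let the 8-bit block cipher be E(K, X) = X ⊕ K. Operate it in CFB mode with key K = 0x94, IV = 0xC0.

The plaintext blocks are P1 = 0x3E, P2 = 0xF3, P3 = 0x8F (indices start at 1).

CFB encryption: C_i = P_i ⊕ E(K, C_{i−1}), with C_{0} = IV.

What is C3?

C1: E(K, 0xC0) = 0x54; 0x3E ⊕ 0x54 = 0x6A.
C2: E(K, 0x6A) = 0xFE; 0xF3 ⊕ 0xFE = 0x0D.
C3: E(K, 0x0D) = 0x99; 0x8F ⊕ 0x99 = 0x16.

C3 = 0x16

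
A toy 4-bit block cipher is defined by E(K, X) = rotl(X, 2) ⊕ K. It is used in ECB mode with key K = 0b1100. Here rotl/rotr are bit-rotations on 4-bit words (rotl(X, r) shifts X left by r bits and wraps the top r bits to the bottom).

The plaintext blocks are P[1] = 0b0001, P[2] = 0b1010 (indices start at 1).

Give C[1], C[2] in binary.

C[1] = 0b1000, C[2] = 0b0110

ECB encryption: C_i = E(K, P_i).
C[1]: E(K, 0b0001) = 0b1000.
C[2]: E(K, 0b1010) = 0b0110.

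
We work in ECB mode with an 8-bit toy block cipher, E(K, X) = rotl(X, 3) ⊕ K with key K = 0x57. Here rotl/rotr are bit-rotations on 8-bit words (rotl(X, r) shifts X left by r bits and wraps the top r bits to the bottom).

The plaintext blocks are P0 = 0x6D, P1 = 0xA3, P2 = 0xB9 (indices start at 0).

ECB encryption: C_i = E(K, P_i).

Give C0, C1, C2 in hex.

C0 = 0x3C, C1 = 0x4A, C2 = 0x9A

C0: E(K, 0x6D) = 0x3C.
C1: E(K, 0xA3) = 0x4A.
C2: E(K, 0xB9) = 0x9A.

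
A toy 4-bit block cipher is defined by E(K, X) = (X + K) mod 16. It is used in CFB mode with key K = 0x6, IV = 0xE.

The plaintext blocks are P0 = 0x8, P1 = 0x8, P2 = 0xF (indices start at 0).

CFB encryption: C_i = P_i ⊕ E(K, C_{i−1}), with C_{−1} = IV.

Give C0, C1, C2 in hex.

C0 = 0xC, C1 = 0xA, C2 = 0xF

C0: E(K, 0xE) = 0x4; 0x8 ⊕ 0x4 = 0xC.
C1: E(K, 0xC) = 0x2; 0x8 ⊕ 0x2 = 0xA.
C2: E(K, 0xA) = 0x0; 0xF ⊕ 0x0 = 0xF.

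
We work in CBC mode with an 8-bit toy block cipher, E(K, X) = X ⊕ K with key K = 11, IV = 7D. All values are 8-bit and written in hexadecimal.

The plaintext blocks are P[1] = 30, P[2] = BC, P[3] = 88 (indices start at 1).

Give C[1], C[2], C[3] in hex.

CBC encryption: C_i = E(K, P_i ⊕ C_{i−1}), with C_{0} = IV.
C[1]: P[1] ⊕ 7D = 4D; E(K, 4D) = 5C.
C[2]: P[2] ⊕ 5C = E0; E(K, E0) = F1.
C[3]: P[3] ⊕ F1 = 79; E(K, 79) = 68.

C[1] = 5C, C[2] = F1, C[3] = 68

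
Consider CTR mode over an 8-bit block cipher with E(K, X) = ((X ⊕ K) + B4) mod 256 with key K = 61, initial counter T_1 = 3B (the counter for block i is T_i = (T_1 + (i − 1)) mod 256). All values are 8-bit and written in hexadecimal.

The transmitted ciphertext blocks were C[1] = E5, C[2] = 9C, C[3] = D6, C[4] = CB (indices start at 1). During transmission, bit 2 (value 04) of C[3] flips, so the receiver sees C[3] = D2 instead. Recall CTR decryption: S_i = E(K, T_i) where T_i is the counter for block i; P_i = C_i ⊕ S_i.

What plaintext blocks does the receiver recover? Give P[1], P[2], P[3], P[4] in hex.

P[1] = EB, P[2] = 8D, P[3] = C2, P[4] = D8

Only C[3] changed, to D2. In CTR, a change in C_i flips the same bit in P_i only; the keystream is unaffected. Decrypting the received ciphertext:
P[1]: T = 3B, S = E(K, T) = 0E; E5 ⊕ 0E = EB.
P[2]: T = 3C, S = E(K, T) = 11; 9C ⊕ 11 = 8D.
P[3]: T = 3D, S = E(K, T) = 10; D2 ⊕ 10 = C2.
P[4]: T = 3E, S = E(K, T) = 13; CB ⊕ 13 = D8.
Blocks that differ from the original plaintext: P[3].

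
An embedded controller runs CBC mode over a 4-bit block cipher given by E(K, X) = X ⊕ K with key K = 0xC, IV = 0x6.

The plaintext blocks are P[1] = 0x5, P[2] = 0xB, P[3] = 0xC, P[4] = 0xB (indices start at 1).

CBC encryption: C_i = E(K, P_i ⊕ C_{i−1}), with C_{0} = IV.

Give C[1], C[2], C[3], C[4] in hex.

C[1]: P[1] ⊕ 0x6 = 0x3; E(K, 0x3) = 0xF.
C[2]: P[2] ⊕ 0xF = 0x4; E(K, 0x4) = 0x8.
C[3]: P[3] ⊕ 0x8 = 0x4; E(K, 0x4) = 0x8.
C[4]: P[4] ⊕ 0x8 = 0x3; E(K, 0x3) = 0xF.

C[1] = 0xF, C[2] = 0x8, C[3] = 0x8, C[4] = 0xF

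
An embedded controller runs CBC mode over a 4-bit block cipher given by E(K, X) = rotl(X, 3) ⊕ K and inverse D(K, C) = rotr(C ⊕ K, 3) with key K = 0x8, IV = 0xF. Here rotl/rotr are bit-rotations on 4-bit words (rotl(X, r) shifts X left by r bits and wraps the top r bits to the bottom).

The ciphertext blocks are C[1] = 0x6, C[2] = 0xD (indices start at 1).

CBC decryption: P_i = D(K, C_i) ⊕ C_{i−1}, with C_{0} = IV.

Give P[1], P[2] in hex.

P[1]: D(K, 0x6) = 0xD; 0xD ⊕ 0xF = 0x2.
P[2]: D(K, 0xD) = 0xA; 0xA ⊕ 0x6 = 0xC.

P[1] = 0x2, P[2] = 0xC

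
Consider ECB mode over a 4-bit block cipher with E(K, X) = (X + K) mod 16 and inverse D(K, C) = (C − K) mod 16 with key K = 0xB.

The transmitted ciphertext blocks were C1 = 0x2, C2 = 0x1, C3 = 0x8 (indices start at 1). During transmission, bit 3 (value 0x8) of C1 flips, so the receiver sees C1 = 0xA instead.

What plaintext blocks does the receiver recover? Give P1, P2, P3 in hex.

P1 = 0xF, P2 = 0x6, P3 = 0xD

ECB decryption: P_i = D(K, C_i).
Only C1 changed, to 0xA. In ECB, a change in C_i affects only P_i. Decrypting the received ciphertext:
P1: D(K, 0xA) = 0xF.
P2: D(K, 0x1) = 0x6.
P3: D(K, 0x8) = 0xD.
Blocks that differ from the original plaintext: P1.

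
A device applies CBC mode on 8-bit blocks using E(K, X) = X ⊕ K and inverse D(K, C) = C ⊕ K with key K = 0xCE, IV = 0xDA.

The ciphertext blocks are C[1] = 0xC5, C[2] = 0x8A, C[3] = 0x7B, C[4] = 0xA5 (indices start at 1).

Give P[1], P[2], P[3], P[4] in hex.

CBC decryption: P_i = D(K, C_i) ⊕ C_{i−1}, with C_{0} = IV.
P[1]: D(K, 0xC5) = 0x0B; 0x0B ⊕ 0xDA = 0xD1.
P[2]: D(K, 0x8A) = 0x44; 0x44 ⊕ 0xC5 = 0x81.
P[3]: D(K, 0x7B) = 0xB5; 0xB5 ⊕ 0x8A = 0x3F.
P[4]: D(K, 0xA5) = 0x6B; 0x6B ⊕ 0x7B = 0x10.

P[1] = 0xD1, P[2] = 0x81, P[3] = 0x3F, P[4] = 0x10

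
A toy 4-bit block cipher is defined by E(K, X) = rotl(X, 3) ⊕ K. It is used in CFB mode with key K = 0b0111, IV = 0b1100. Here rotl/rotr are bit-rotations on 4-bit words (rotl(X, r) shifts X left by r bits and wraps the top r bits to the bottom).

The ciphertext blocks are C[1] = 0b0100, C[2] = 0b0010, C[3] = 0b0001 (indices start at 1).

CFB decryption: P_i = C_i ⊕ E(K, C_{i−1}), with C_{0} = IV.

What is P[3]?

P[3] = 0b0111

P[3]: E(K, 0b0010) = 0b0110; 0b0001 ⊕ 0b0110 = 0b0111.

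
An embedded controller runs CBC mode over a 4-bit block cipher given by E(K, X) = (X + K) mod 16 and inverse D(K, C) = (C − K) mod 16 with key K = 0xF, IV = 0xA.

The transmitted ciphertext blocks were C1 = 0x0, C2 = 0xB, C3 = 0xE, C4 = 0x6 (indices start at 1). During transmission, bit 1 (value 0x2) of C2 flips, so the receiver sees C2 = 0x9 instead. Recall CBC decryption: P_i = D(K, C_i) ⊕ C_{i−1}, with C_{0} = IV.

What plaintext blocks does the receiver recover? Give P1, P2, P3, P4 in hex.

Only C2 changed, to 0x9. In CBC, a change in C_i garbles P_i and flips the same bit in P_{i+1}. Decrypting the received ciphertext:
P1: D(K, 0x0) = 0x1; 0x1 ⊕ 0xA = 0xB.
P2: D(K, 0x9) = 0xA; 0xA ⊕ 0x0 = 0xA.
P3: D(K, 0xE) = 0xF; 0xF ⊕ 0x9 = 0x6.
P4: D(K, 0x6) = 0x7; 0x7 ⊕ 0xE = 0x9.
Blocks that differ from the original plaintext: P2, P3.

P1 = 0xB, P2 = 0xA, P3 = 0x6, P4 = 0x9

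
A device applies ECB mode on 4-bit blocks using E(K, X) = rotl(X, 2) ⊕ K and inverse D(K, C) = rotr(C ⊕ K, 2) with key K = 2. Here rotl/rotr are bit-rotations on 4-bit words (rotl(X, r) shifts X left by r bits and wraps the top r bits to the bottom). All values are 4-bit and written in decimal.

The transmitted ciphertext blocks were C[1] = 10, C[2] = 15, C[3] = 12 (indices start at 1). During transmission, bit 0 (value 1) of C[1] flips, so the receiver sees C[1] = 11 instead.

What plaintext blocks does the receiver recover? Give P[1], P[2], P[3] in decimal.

P[1] = 6, P[2] = 7, P[3] = 11

ECB decryption: P_i = D(K, C_i).
Only C[1] changed, to 11. In ECB, a change in C_i affects only P_i. Decrypting the received ciphertext:
P[1]: D(K, 11) = 6.
P[2]: D(K, 15) = 7.
P[3]: D(K, 12) = 11.
Blocks that differ from the original plaintext: P[1].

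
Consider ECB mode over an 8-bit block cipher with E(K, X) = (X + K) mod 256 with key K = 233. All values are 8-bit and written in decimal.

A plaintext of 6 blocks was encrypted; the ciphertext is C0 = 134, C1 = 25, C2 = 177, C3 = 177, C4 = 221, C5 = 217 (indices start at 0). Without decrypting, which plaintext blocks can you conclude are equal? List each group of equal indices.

ECB encrypts each block independently with the same key, so equal ciphertext blocks imply equal plaintext blocks.
C2 = C3 = 177, so P2 = P3.

P2 = P3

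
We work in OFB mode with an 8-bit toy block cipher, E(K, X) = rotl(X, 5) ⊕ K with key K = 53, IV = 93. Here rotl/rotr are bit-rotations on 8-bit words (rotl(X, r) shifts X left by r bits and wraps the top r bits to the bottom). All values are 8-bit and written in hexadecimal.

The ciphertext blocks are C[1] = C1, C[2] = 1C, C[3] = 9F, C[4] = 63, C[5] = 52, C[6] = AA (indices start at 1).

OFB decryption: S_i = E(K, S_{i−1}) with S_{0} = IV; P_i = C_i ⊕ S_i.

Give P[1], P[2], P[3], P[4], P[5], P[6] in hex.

P[1] = E0, P[2] = 6B, P[3] = 22, P[4] = 87, P[5] = 9D, P[6] = 00

P[1]: S = E(K, 93) = 21; C1 ⊕ 21 = E0.
P[2]: S = E(K, 21) = 77; 1C ⊕ 77 = 6B.
P[3]: S = E(K, 77) = BD; 9F ⊕ BD = 22.
P[4]: S = E(K, BD) = E4; 63 ⊕ E4 = 87.
P[5]: S = E(K, E4) = CF; 52 ⊕ CF = 9D.
P[6]: S = E(K, CF) = AA; AA ⊕ AA = 00.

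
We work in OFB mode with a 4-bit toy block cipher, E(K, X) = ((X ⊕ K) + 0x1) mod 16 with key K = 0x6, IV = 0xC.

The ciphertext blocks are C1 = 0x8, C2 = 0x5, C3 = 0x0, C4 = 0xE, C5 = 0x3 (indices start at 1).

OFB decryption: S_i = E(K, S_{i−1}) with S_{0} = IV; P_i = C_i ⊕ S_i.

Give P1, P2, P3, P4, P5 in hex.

P1 = 0x3, P2 = 0xB, P3 = 0x9, P4 = 0xE, P5 = 0x4

P1: S = E(K, 0xC) = 0xB; 0x8 ⊕ 0xB = 0x3.
P2: S = E(K, 0xB) = 0xE; 0x5 ⊕ 0xE = 0xB.
P3: S = E(K, 0xE) = 0x9; 0x0 ⊕ 0x9 = 0x9.
P4: S = E(K, 0x9) = 0x0; 0xE ⊕ 0x0 = 0xE.
P5: S = E(K, 0x0) = 0x7; 0x3 ⊕ 0x7 = 0x4.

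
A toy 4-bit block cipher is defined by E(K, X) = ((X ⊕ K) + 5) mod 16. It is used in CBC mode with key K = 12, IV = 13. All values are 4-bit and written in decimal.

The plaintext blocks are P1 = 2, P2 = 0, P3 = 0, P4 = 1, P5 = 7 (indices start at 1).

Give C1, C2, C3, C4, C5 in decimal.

C1 = 8, C2 = 9, C3 = 10, C4 = 12, C5 = 12

CBC encryption: C_i = E(K, P_i ⊕ C_{i−1}), with C_{0} = IV.
C1: P1 ⊕ 13 = 15; E(K, 15) = 8.
C2: P2 ⊕ 8 = 8; E(K, 8) = 9.
C3: P3 ⊕ 9 = 9; E(K, 9) = 10.
C4: P4 ⊕ 10 = 11; E(K, 11) = 12.
C5: P5 ⊕ 12 = 11; E(K, 11) = 12.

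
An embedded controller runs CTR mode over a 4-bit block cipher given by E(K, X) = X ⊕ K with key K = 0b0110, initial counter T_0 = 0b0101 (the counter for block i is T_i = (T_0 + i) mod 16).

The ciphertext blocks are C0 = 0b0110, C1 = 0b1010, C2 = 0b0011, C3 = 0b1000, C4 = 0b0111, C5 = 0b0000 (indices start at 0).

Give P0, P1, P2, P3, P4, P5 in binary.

CTR decryption: S_i = E(K, T_i) where T_i is the counter for block i; P_i = C_i ⊕ S_i.
P0: T = 0b0101, S = E(K, T) = 0b0011; 0b0110 ⊕ 0b0011 = 0b0101.
P1: T = 0b0110, S = E(K, T) = 0b0000; 0b1010 ⊕ 0b0000 = 0b1010.
P2: T = 0b0111, S = E(K, T) = 0b0001; 0b0011 ⊕ 0b0001 = 0b0010.
P3: T = 0b1000, S = E(K, T) = 0b1110; 0b1000 ⊕ 0b1110 = 0b0110.
P4: T = 0b1001, S = E(K, T) = 0b1111; 0b0111 ⊕ 0b1111 = 0b1000.
P5: T = 0b1010, S = E(K, T) = 0b1100; 0b0000 ⊕ 0b1100 = 0b1100.

P0 = 0b0101, P1 = 0b1010, P2 = 0b0010, P3 = 0b0110, P4 = 0b1000, P5 = 0b1100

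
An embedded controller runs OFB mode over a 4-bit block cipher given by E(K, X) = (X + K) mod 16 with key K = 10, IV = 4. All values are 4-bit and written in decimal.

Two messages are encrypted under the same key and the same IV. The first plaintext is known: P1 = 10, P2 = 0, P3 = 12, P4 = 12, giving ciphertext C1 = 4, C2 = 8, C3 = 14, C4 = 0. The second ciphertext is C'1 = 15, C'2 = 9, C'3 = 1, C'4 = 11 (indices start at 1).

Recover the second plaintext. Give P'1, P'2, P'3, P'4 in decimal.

In OFB with a reused IV, both messages share the same keystream S_i, so C_i ⊕ C'_i = P_i ⊕ P'_i and thus P'_i = P_i ⊕ C_i ⊕ C'_i.
P'1: 10 ⊕ 4 ⊕ 15 = 1.
P'2: 0 ⊕ 8 ⊕ 9 = 1.
P'3: 12 ⊕ 14 ⊕ 1 = 3.
P'4: 12 ⊕ 0 ⊕ 11 = 7.

P'1 = 1, P'2 = 1, P'3 = 3, P'4 = 7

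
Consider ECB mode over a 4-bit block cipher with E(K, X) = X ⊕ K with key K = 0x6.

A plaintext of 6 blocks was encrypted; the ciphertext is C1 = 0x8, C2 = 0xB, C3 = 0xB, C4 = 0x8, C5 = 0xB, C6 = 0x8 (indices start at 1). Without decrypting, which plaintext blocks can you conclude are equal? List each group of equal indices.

ECB encrypts each block independently with the same key, so equal ciphertext blocks imply equal plaintext blocks.
C1 = C4 = C6 = 0x8, so P1 = P4 = P6.
C2 = C3 = C5 = 0xB, so P2 = P3 = P5.

P1 = P4 = P6; P2 = P3 = P5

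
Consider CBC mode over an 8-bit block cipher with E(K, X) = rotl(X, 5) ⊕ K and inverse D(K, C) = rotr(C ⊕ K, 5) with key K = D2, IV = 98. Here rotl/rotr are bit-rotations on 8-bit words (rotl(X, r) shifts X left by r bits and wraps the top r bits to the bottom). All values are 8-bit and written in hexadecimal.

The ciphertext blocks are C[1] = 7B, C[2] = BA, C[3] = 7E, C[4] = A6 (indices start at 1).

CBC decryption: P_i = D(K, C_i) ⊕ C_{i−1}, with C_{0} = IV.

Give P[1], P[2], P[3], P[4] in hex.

P[1]: D(K, 7B) = 4D; 4D ⊕ 98 = D5.
P[2]: D(K, BA) = 43; 43 ⊕ 7B = 38.
P[3]: D(K, 7E) = 65; 65 ⊕ BA = DF.
P[4]: D(K, A6) = A3; A3 ⊕ 7E = DD.

P[1] = D5, P[2] = 38, P[3] = DF, P[4] = DD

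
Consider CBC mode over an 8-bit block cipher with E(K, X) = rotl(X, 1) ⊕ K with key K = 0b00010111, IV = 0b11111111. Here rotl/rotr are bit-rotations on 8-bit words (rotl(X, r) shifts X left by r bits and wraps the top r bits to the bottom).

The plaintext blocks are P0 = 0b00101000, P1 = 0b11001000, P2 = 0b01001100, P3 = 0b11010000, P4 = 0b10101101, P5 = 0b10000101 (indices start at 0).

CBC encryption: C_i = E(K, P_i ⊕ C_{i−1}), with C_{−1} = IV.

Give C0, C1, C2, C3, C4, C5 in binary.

C0: P0 ⊕ 0b11111111 = 0b11010111; E(K, 0b11010111) = 0b10111000.
C1: P1 ⊕ 0b10111000 = 0b01110000; E(K, 0b01110000) = 0b11110111.
C2: P2 ⊕ 0b11110111 = 0b10111011; E(K, 0b10111011) = 0b01100000.
C3: P3 ⊕ 0b01100000 = 0b10110000; E(K, 0b10110000) = 0b01110110.
C4: P4 ⊕ 0b01110110 = 0b11011011; E(K, 0b11011011) = 0b10100000.
C5: P5 ⊕ 0b10100000 = 0b00100101; E(K, 0b00100101) = 0b01011101.

C0 = 0b10111000, C1 = 0b11110111, C2 = 0b01100000, C3 = 0b01110110, C4 = 0b10100000, C5 = 0b01011101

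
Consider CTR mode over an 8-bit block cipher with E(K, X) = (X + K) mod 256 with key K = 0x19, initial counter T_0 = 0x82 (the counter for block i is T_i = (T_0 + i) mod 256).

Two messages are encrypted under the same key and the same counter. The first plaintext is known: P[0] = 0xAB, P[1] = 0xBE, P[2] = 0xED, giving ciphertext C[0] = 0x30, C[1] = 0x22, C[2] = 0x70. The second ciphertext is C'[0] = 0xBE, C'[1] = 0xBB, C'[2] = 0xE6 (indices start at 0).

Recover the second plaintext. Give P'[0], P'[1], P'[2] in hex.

P'[0] = 0x25, P'[1] = 0x27, P'[2] = 0x7B

In CTR with a reused counter, both messages share the same keystream S_i, so C_i ⊕ C'_i = P_i ⊕ P'_i and thus P'_i = P_i ⊕ C_i ⊕ C'_i.
P'[0]: 0xAB ⊕ 0x30 ⊕ 0xBE = 0x25.
P'[1]: 0xBE ⊕ 0x22 ⊕ 0xBB = 0x27.
P'[2]: 0xED ⊕ 0x70 ⊕ 0xE6 = 0x7B.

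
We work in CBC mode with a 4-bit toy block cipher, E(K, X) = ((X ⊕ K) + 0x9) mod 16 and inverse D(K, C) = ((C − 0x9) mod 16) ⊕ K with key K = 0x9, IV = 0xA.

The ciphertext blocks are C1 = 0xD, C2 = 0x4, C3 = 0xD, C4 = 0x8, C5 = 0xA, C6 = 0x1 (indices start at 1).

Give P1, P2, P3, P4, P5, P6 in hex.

P1 = 0x7, P2 = 0xF, P3 = 0x9, P4 = 0xB, P5 = 0x0, P6 = 0xB

CBC decryption: P_i = D(K, C_i) ⊕ C_{i−1}, with C_{0} = IV.
P1: D(K, 0xD) = 0xD; 0xD ⊕ 0xA = 0x7.
P2: D(K, 0x4) = 0x2; 0x2 ⊕ 0xD = 0xF.
P3: D(K, 0xD) = 0xD; 0xD ⊕ 0x4 = 0x9.
P4: D(K, 0x8) = 0x6; 0x6 ⊕ 0xD = 0xB.
P5: D(K, 0xA) = 0x8; 0x8 ⊕ 0x8 = 0x0.
P6: D(K, 0x1) = 0x1; 0x1 ⊕ 0xA = 0xB.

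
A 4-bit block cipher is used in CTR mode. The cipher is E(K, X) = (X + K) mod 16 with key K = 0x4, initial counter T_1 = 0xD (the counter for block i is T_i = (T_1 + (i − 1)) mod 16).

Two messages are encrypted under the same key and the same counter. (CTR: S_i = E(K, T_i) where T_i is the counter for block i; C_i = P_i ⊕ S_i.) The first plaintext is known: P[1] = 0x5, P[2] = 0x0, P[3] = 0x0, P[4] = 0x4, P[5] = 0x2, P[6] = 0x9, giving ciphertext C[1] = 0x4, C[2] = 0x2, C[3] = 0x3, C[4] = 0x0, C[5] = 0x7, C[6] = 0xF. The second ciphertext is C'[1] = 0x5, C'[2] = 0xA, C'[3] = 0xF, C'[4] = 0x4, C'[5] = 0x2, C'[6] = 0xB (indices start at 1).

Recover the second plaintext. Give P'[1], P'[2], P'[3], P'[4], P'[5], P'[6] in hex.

In CTR with a reused counter, both messages share the same keystream S_i, so C_i ⊕ C'_i = P_i ⊕ P'_i and thus P'_i = P_i ⊕ C_i ⊕ C'_i.
P'[1]: 0x5 ⊕ 0x4 ⊕ 0x5 = 0x4.
P'[2]: 0x0 ⊕ 0x2 ⊕ 0xA = 0x8.
P'[3]: 0x0 ⊕ 0x3 ⊕ 0xF = 0xC.
P'[4]: 0x4 ⊕ 0x0 ⊕ 0x4 = 0x0.
P'[5]: 0x2 ⊕ 0x7 ⊕ 0x2 = 0x7.
P'[6]: 0x9 ⊕ 0xF ⊕ 0xB = 0xD.

P'[1] = 0x4, P'[2] = 0x8, P'[3] = 0xC, P'[4] = 0x0, P'[5] = 0x7, P'[6] = 0xD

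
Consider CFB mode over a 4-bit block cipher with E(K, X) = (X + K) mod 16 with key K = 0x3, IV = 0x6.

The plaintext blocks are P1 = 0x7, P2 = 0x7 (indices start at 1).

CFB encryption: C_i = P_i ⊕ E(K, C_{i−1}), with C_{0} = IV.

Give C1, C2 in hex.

C1: E(K, 0x6) = 0x9; 0x7 ⊕ 0x9 = 0xE.
C2: E(K, 0xE) = 0x1; 0x7 ⊕ 0x1 = 0x6.

C1 = 0xE, C2 = 0x6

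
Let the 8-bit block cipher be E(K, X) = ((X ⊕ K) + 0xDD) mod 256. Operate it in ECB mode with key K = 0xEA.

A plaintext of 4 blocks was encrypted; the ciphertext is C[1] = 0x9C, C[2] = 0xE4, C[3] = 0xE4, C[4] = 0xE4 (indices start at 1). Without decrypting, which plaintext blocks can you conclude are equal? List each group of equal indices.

ECB encrypts each block independently with the same key, so equal ciphertext blocks imply equal plaintext blocks.
C[2] = C[3] = C[4] = 0xE4, so P[2] = P[3] = P[4].

P[2] = P[3] = P[4]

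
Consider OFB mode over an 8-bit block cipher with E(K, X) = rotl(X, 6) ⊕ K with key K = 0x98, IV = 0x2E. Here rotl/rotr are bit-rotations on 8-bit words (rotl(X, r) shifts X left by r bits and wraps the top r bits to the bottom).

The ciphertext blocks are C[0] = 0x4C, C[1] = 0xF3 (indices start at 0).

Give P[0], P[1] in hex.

OFB decryption: S_i = E(K, S_{i−1}) with S_{−1} = IV; P_i = C_i ⊕ S_i.
P[0]: S = E(K, 0x2E) = 0x13; 0x4C ⊕ 0x13 = 0x5F.
P[1]: S = E(K, 0x13) = 0x5C; 0xF3 ⊕ 0x5C = 0xAF.

P[0] = 0x5F, P[1] = 0xAF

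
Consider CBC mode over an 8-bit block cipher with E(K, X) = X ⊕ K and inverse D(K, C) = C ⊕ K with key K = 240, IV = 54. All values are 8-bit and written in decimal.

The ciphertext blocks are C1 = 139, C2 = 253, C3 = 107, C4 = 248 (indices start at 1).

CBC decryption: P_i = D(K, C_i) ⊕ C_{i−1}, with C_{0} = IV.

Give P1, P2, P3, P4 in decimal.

P1: D(K, 139) = 123; 123 ⊕ 54 = 77.
P2: D(K, 253) = 13; 13 ⊕ 139 = 134.
P3: D(K, 107) = 155; 155 ⊕ 253 = 102.
P4: D(K, 248) = 8; 8 ⊕ 107 = 99.

P1 = 77, P2 = 134, P3 = 102, P4 = 99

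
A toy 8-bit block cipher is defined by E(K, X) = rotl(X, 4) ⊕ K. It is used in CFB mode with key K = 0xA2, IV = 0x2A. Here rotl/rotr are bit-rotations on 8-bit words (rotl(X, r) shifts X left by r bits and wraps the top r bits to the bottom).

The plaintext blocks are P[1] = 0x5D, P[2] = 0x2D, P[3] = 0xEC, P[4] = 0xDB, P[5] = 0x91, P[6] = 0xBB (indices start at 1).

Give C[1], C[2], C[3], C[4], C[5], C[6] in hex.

C[1] = 0x5D, C[2] = 0x5A, C[3] = 0xEB, C[4] = 0xC7, C[5] = 0x4F, C[6] = 0xED

CFB encryption: C_i = P_i ⊕ E(K, C_{i−1}), with C_{0} = IV.
C[1]: E(K, 0x2A) = 0x00; 0x5D ⊕ 0x00 = 0x5D.
C[2]: E(K, 0x5D) = 0x77; 0x2D ⊕ 0x77 = 0x5A.
C[3]: E(K, 0x5A) = 0x07; 0xEC ⊕ 0x07 = 0xEB.
C[4]: E(K, 0xEB) = 0x1C; 0xDB ⊕ 0x1C = 0xC7.
C[5]: E(K, 0xC7) = 0xDE; 0x91 ⊕ 0xDE = 0x4F.
C[6]: E(K, 0x4F) = 0x56; 0xBB ⊕ 0x56 = 0xED.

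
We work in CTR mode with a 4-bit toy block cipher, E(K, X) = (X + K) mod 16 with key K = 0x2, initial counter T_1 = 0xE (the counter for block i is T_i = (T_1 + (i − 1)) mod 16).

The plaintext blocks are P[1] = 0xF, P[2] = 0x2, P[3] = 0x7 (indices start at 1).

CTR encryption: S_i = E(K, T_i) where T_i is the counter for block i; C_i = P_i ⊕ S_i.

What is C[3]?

C[3] = 0x5

C[1]: T = 0xE, S = E(K, T) = 0x0; 0xF ⊕ 0x0 = 0xF.
C[2]: T = 0xF, S = E(K, T) = 0x1; 0x2 ⊕ 0x1 = 0x3.
C[3]: T = 0x0, S = E(K, T) = 0x2; 0x7 ⊕ 0x2 = 0x5.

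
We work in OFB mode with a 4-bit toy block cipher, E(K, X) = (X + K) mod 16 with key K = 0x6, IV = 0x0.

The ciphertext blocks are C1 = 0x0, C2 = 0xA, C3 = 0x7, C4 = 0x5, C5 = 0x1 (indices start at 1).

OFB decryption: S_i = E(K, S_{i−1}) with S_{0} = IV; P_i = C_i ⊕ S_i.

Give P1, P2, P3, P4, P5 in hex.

P1 = 0x6, P2 = 0x6, P3 = 0x5, P4 = 0xD, P5 = 0xF

P1: S = E(K, 0x0) = 0x6; 0x0 ⊕ 0x6 = 0x6.
P2: S = E(K, 0x6) = 0xC; 0xA ⊕ 0xC = 0x6.
P3: S = E(K, 0xC) = 0x2; 0x7 ⊕ 0x2 = 0x5.
P4: S = E(K, 0x2) = 0x8; 0x5 ⊕ 0x8 = 0xD.
P5: S = E(K, 0x8) = 0xE; 0x1 ⊕ 0xE = 0xF.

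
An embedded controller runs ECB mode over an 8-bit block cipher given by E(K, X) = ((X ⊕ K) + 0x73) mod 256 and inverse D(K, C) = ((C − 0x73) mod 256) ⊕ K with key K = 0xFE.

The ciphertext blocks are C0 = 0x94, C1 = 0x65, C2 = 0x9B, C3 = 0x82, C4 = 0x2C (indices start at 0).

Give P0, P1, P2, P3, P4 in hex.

P0 = 0xDF, P1 = 0x0C, P2 = 0xD6, P3 = 0xF1, P4 = 0x47

ECB decryption: P_i = D(K, C_i).
P0: D(K, 0x94) = 0xDF.
P1: D(K, 0x65) = 0x0C.
P2: D(K, 0x9B) = 0xD6.
P3: D(K, 0x82) = 0xF1.
P4: D(K, 0x2C) = 0x47.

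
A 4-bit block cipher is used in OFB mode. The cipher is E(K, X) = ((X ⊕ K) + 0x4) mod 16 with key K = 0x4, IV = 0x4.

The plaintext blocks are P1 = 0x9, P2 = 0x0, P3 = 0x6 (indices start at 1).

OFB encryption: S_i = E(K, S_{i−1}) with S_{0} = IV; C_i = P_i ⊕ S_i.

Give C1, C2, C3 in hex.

C1: S = E(K, 0x4) = 0x4; 0x9 ⊕ 0x4 = 0xD.
C2: S = E(K, 0x4) = 0x4; 0x0 ⊕ 0x4 = 0x4.
C3: S = E(K, 0x4) = 0x4; 0x6 ⊕ 0x4 = 0x2.

C1 = 0xD, C2 = 0x4, C3 = 0x2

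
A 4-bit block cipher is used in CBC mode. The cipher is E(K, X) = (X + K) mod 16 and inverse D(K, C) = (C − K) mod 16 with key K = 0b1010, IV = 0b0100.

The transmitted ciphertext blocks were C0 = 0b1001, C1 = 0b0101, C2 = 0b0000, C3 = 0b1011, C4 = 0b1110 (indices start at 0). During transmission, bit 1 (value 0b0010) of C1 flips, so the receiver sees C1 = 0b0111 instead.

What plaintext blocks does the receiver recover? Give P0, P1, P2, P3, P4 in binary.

CBC decryption: P_i = D(K, C_i) ⊕ C_{i−1}, with C_{−1} = IV.
Only C1 changed, to 0b0111. In CBC, a change in C_i garbles P_i and flips the same bit in P_{i+1}. Decrypting the received ciphertext:
P0: D(K, 0b1001) = 0b1111; 0b1111 ⊕ 0b0100 = 0b1011.
P1: D(K, 0b0111) = 0b1101; 0b1101 ⊕ 0b1001 = 0b0100.
P2: D(K, 0b0000) = 0b0110; 0b0110 ⊕ 0b0111 = 0b0001.
P3: D(K, 0b1011) = 0b0001; 0b0001 ⊕ 0b0000 = 0b0001.
P4: D(K, 0b1110) = 0b0100; 0b0100 ⊕ 0b1011 = 0b1111.
Blocks that differ from the original plaintext: P1, P2.

P0 = 0b1011, P1 = 0b0100, P2 = 0b0001, P3 = 0b0001, P4 = 0b1111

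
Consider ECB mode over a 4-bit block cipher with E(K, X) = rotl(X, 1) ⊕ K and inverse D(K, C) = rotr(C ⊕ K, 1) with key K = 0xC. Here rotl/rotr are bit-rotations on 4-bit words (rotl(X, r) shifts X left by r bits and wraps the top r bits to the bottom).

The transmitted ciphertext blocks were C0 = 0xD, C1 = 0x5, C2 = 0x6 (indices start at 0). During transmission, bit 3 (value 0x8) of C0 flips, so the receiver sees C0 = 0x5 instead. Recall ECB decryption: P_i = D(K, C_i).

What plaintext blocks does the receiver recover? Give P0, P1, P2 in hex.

P0 = 0xC, P1 = 0xC, P2 = 0x5

Only C0 changed, to 0x5. In ECB, a change in C_i affects only P_i. Decrypting the received ciphertext:
P0: D(K, 0x5) = 0xC.
P1: D(K, 0x5) = 0xC.
P2: D(K, 0x6) = 0x5.
Blocks that differ from the original plaintext: P0.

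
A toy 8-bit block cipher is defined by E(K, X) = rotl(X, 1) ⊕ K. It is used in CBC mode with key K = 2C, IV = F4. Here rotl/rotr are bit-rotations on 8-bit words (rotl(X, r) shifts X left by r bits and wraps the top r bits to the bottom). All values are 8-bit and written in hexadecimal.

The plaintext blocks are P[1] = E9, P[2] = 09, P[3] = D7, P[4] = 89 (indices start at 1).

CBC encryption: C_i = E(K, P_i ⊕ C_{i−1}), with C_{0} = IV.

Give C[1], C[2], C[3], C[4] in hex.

C[1] = 16, C[2] = 12, C[3] = A7, C[4] = 70

C[1]: P[1] ⊕ F4 = 1D; E(K, 1D) = 16.
C[2]: P[2] ⊕ 16 = 1F; E(K, 1F) = 12.
C[3]: P[3] ⊕ 12 = C5; E(K, C5) = A7.
C[4]: P[4] ⊕ A7 = 2E; E(K, 2E) = 70.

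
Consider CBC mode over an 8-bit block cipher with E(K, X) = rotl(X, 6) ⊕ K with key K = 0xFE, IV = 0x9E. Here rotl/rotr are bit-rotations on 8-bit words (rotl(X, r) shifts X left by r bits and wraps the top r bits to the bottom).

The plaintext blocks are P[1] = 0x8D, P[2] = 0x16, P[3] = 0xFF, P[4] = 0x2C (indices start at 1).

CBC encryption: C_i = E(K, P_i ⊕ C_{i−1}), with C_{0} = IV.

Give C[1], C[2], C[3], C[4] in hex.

C[1]: P[1] ⊕ 0x9E = 0x13; E(K, 0x13) = 0x3A.
C[2]: P[2] ⊕ 0x3A = 0x2C; E(K, 0x2C) = 0xF5.
C[3]: P[3] ⊕ 0xF5 = 0x0A; E(K, 0x0A) = 0x7C.
C[4]: P[4] ⊕ 0x7C = 0x50; E(K, 0x50) = 0xEA.

C[1] = 0x3A, C[2] = 0xF5, C[3] = 0x7C, C[4] = 0xEA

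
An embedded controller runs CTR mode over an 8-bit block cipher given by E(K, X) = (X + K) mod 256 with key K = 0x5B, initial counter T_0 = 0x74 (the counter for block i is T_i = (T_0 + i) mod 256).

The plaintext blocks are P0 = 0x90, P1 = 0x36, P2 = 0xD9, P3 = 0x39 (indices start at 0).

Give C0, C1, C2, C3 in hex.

C0 = 0x5F, C1 = 0xE6, C2 = 0x08, C3 = 0xEB

CTR encryption: S_i = E(K, T_i) where T_i is the counter for block i; C_i = P_i ⊕ S_i.
C0: T = 0x74, S = E(K, T) = 0xCF; 0x90 ⊕ 0xCF = 0x5F.
C1: T = 0x75, S = E(K, T) = 0xD0; 0x36 ⊕ 0xD0 = 0xE6.
C2: T = 0x76, S = E(K, T) = 0xD1; 0xD9 ⊕ 0xD1 = 0x08.
C3: T = 0x77, S = E(K, T) = 0xD2; 0x39 ⊕ 0xD2 = 0xEB.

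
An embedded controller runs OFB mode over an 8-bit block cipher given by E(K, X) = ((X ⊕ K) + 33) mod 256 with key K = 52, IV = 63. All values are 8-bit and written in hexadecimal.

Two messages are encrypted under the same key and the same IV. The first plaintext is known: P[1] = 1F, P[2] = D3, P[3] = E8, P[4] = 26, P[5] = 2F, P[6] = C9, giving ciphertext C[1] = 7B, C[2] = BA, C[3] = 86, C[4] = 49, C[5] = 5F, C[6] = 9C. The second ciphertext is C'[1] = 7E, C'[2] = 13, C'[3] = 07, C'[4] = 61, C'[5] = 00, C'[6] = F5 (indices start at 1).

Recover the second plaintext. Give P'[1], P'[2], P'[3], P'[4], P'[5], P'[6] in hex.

In OFB with a reused IV, both messages share the same keystream S_i, so C_i ⊕ C'_i = P_i ⊕ P'_i and thus P'_i = P_i ⊕ C_i ⊕ C'_i.
P'[1]: 1F ⊕ 7B ⊕ 7E = 1A.
P'[2]: D3 ⊕ BA ⊕ 13 = 7A.
P'[3]: E8 ⊕ 86 ⊕ 07 = 69.
P'[4]: 26 ⊕ 49 ⊕ 61 = 0E.
P'[5]: 2F ⊕ 5F ⊕ 00 = 70.
P'[6]: C9 ⊕ 9C ⊕ F5 = A0.

P'[1] = 1A, P'[2] = 7A, P'[3] = 69, P'[4] = 0E, P'[5] = 70, P'[6] = A0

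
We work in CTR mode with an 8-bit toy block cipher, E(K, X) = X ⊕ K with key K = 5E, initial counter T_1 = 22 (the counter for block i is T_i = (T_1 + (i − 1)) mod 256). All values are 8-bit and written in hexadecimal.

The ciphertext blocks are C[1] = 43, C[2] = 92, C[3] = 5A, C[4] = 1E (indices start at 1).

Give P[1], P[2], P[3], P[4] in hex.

P[1] = 3F, P[2] = EF, P[3] = 20, P[4] = 65

CTR decryption: S_i = E(K, T_i) where T_i is the counter for block i; P_i = C_i ⊕ S_i.
P[1]: T = 22, S = E(K, T) = 7C; 43 ⊕ 7C = 3F.
P[2]: T = 23, S = E(K, T) = 7D; 92 ⊕ 7D = EF.
P[3]: T = 24, S = E(K, T) = 7A; 5A ⊕ 7A = 20.
P[4]: T = 25, S = E(K, T) = 7B; 1E ⊕ 7B = 65.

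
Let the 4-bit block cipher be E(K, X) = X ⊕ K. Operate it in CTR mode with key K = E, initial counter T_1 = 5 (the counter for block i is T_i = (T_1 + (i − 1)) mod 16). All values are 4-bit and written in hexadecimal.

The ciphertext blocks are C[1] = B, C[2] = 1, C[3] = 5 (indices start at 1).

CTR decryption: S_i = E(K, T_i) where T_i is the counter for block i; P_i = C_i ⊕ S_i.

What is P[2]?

P[2]: T = 6, S = E(K, T) = 8; 1 ⊕ 8 = 9.

P[2] = 9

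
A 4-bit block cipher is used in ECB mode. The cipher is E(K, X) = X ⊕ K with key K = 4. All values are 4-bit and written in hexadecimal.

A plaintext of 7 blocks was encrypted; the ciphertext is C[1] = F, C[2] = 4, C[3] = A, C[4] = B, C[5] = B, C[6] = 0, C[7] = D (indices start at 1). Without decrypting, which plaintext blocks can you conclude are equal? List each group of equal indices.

ECB encrypts each block independently with the same key, so equal ciphertext blocks imply equal plaintext blocks.
C[4] = C[5] = B, so P[4] = P[5].

P[4] = P[5]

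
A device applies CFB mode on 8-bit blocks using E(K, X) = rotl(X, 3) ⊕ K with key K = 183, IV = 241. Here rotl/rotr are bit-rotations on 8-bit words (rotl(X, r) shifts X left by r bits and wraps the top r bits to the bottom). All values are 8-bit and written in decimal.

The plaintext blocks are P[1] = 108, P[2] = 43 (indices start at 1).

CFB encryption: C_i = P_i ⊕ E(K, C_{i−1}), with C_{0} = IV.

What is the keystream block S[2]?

21

C[1]: E(K, 241) = 56; 108 ⊕ 56 = 84.
C[2]: E(K, 84) = 21; 43 ⊕ 21 = 62.
So S[2] = 21.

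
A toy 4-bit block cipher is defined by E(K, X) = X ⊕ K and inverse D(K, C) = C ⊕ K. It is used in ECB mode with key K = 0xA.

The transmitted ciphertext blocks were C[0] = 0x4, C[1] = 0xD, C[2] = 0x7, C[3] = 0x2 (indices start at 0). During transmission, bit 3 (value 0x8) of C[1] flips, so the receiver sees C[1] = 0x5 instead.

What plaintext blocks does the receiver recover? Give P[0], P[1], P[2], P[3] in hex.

ECB decryption: P_i = D(K, C_i).
Only C[1] changed, to 0x5. In ECB, a change in C_i affects only P_i. Decrypting the received ciphertext:
P[0]: D(K, 0x4) = 0xE.
P[1]: D(K, 0x5) = 0xF.
P[2]: D(K, 0x7) = 0xD.
P[3]: D(K, 0x2) = 0x8.
Blocks that differ from the original plaintext: P[1].

P[0] = 0xE, P[1] = 0xF, P[2] = 0xD, P[3] = 0x8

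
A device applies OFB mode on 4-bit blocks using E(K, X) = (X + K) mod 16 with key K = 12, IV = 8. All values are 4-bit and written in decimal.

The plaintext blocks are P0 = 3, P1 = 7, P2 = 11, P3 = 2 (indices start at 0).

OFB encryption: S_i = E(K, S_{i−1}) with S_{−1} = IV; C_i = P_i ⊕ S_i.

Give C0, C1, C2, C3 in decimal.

C0 = 7, C1 = 7, C2 = 7, C3 = 10

C0: S = E(K, 8) = 4; 3 ⊕ 4 = 7.
C1: S = E(K, 4) = 0; 7 ⊕ 0 = 7.
C2: S = E(K, 0) = 12; 11 ⊕ 12 = 7.
C3: S = E(K, 12) = 8; 2 ⊕ 8 = 10.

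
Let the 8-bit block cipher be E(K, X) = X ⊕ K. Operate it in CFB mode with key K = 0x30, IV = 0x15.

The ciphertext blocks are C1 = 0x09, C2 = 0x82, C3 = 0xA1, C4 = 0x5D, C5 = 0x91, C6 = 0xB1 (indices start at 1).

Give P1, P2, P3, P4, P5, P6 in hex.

P1 = 0x2C, P2 = 0xBB, P3 = 0x13, P4 = 0xCC, P5 = 0xFC, P6 = 0x10

CFB decryption: P_i = C_i ⊕ E(K, C_{i−1}), with C_{0} = IV.
P1: E(K, 0x15) = 0x25; 0x09 ⊕ 0x25 = 0x2C.
P2: E(K, 0x09) = 0x39; 0x82 ⊕ 0x39 = 0xBB.
P3: E(K, 0x82) = 0xB2; 0xA1 ⊕ 0xB2 = 0x13.
P4: E(K, 0xA1) = 0x91; 0x5D ⊕ 0x91 = 0xCC.
P5: E(K, 0x5D) = 0x6D; 0x91 ⊕ 0x6D = 0xFC.
P6: E(K, 0x91) = 0xA1; 0xB1 ⊕ 0xA1 = 0x10.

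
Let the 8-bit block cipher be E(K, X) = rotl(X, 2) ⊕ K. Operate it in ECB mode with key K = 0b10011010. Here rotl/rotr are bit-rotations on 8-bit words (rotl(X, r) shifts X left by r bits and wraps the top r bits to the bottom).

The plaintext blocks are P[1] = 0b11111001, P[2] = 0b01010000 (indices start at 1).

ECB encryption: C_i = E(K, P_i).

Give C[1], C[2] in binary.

C[1] = 0b01111101, C[2] = 0b11011011

C[1]: E(K, 0b11111001) = 0b01111101.
C[2]: E(K, 0b01010000) = 0b11011011.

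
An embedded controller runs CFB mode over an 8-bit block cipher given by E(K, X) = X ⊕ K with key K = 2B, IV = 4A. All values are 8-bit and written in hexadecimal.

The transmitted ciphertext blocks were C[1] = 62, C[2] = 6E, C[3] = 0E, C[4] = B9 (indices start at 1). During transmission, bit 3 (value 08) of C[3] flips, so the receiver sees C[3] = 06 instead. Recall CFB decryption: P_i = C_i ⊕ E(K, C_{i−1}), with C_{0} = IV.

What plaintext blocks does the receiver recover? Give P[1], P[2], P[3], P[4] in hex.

P[1] = 03, P[2] = 27, P[3] = 43, P[4] = 94

Only C[3] changed, to 06. In CFB, a change in C_i flips the same bit in P_i and garbles P_{i+1}. Decrypting the received ciphertext:
P[1]: E(K, 4A) = 61; 62 ⊕ 61 = 03.
P[2]: E(K, 62) = 49; 6E ⊕ 49 = 27.
P[3]: E(K, 6E) = 45; 06 ⊕ 45 = 43.
P[4]: E(K, 06) = 2D; B9 ⊕ 2D = 94.
Blocks that differ from the original plaintext: P[3], P[4].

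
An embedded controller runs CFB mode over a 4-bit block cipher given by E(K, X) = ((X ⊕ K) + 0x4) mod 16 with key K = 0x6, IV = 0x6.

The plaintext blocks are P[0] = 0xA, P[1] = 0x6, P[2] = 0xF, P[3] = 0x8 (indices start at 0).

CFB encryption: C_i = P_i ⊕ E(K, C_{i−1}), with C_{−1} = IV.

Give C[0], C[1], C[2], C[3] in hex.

C[0]: E(K, 0x6) = 0x4; 0xA ⊕ 0x4 = 0xE.
C[1]: E(K, 0xE) = 0xC; 0x6 ⊕ 0xC = 0xA.
C[2]: E(K, 0xA) = 0x0; 0xF ⊕ 0x0 = 0xF.
C[3]: E(K, 0xF) = 0xD; 0x8 ⊕ 0xD = 0x5.

C[0] = 0xE, C[1] = 0xA, C[2] = 0xF, C[3] = 0x5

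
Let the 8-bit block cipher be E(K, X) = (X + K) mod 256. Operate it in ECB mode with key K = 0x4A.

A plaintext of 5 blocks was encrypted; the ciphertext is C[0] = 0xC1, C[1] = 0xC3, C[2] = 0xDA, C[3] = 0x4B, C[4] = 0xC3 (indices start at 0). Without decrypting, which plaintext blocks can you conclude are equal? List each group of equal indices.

P[1] = P[4]

ECB encrypts each block independently with the same key, so equal ciphertext blocks imply equal plaintext blocks.
C[1] = C[4] = 0xC3, so P[1] = P[4].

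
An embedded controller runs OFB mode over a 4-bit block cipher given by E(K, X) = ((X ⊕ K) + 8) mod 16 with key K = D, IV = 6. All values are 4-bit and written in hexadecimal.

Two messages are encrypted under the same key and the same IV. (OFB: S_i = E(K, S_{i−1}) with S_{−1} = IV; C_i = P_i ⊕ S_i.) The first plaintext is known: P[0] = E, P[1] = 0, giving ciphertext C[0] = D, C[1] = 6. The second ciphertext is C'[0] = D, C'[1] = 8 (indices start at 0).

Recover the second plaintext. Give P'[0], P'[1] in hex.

P'[0] = E, P'[1] = E

In OFB with a reused IV, both messages share the same keystream S_i, so C_i ⊕ C'_i = P_i ⊕ P'_i and thus P'_i = P_i ⊕ C_i ⊕ C'_i.
P'[0]: E ⊕ D ⊕ D = E.
P'[1]: 0 ⊕ 6 ⊕ 8 = E.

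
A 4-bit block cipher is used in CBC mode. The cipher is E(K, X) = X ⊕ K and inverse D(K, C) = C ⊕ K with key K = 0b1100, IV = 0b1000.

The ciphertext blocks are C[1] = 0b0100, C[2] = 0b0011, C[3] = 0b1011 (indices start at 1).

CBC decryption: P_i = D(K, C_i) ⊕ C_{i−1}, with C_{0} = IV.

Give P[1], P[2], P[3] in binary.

P[1]: D(K, 0b0100) = 0b1000; 0b1000 ⊕ 0b1000 = 0b0000.
P[2]: D(K, 0b0011) = 0b1111; 0b1111 ⊕ 0b0100 = 0b1011.
P[3]: D(K, 0b1011) = 0b0111; 0b0111 ⊕ 0b0011 = 0b0100.

P[1] = 0b0000, P[2] = 0b1011, P[3] = 0b0100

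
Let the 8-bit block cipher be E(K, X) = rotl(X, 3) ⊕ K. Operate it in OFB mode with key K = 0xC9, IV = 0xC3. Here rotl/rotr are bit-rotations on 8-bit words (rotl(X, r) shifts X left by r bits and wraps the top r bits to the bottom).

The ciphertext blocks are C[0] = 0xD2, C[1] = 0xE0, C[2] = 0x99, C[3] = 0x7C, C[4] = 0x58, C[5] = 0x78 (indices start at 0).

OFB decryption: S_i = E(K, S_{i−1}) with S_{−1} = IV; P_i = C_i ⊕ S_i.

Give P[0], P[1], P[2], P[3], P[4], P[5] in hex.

P[0] = 0x05, P[1] = 0x97, P[2] = 0xEB, P[3] = 0x26, P[4] = 0x43, P[5] = 0x69

P[0]: S = E(K, 0xC3) = 0xD7; 0xD2 ⊕ 0xD7 = 0x05.
P[1]: S = E(K, 0xD7) = 0x77; 0xE0 ⊕ 0x77 = 0x97.
P[2]: S = E(K, 0x77) = 0x72; 0x99 ⊕ 0x72 = 0xEB.
P[3]: S = E(K, 0x72) = 0x5A; 0x7C ⊕ 0x5A = 0x26.
P[4]: S = E(K, 0x5A) = 0x1B; 0x58 ⊕ 0x1B = 0x43.
P[5]: S = E(K, 0x1B) = 0x11; 0x78 ⊕ 0x11 = 0x69.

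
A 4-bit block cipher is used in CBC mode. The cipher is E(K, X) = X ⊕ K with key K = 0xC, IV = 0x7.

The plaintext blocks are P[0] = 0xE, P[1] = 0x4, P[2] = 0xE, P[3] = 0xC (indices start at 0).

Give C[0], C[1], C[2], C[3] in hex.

C[0] = 0x5, C[1] = 0xD, C[2] = 0xF, C[3] = 0xF

CBC encryption: C_i = E(K, P_i ⊕ C_{i−1}), with C_{−1} = IV.
C[0]: P[0] ⊕ 0x7 = 0x9; E(K, 0x9) = 0x5.
C[1]: P[1] ⊕ 0x5 = 0x1; E(K, 0x1) = 0xD.
C[2]: P[2] ⊕ 0xD = 0x3; E(K, 0x3) = 0xF.
C[3]: P[3] ⊕ 0xF = 0x3; E(K, 0x3) = 0xF.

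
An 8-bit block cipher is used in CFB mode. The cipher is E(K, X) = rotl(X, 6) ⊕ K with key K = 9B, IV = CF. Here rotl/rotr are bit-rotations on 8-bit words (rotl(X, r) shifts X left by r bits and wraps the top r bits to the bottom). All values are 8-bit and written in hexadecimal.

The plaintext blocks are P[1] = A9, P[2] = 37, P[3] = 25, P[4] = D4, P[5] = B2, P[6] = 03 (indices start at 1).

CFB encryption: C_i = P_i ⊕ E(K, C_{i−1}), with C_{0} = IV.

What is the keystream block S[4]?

C[1]: E(K, CF) = 68; A9 ⊕ 68 = C1.
C[2]: E(K, C1) = EB; 37 ⊕ EB = DC.
C[3]: E(K, DC) = AC; 25 ⊕ AC = 89.
C[4]: E(K, 89) = F9; D4 ⊕ F9 = 2D.
So S[4] = F9.

F9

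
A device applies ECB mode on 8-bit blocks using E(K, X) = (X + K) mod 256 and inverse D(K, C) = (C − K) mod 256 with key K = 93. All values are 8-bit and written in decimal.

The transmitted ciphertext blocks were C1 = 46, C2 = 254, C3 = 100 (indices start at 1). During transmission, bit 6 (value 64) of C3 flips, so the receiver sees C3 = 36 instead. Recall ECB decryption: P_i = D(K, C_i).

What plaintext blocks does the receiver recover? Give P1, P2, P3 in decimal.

Only C3 changed, to 36. In ECB, a change in C_i affects only P_i. Decrypting the received ciphertext:
P1: D(K, 46) = 209.
P2: D(K, 254) = 161.
P3: D(K, 36) = 199.
Blocks that differ from the original plaintext: P3.

P1 = 209, P2 = 161, P3 = 199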